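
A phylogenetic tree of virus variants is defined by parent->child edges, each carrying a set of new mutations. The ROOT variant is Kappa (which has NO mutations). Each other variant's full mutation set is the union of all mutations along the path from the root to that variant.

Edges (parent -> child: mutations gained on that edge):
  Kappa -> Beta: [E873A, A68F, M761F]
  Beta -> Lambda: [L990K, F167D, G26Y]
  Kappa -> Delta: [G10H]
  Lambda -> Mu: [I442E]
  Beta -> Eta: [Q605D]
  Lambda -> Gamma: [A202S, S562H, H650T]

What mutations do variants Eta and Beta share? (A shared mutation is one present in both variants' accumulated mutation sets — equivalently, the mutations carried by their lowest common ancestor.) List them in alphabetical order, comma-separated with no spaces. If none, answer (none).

Accumulating mutations along path to Eta:
  At Kappa: gained [] -> total []
  At Beta: gained ['E873A', 'A68F', 'M761F'] -> total ['A68F', 'E873A', 'M761F']
  At Eta: gained ['Q605D'] -> total ['A68F', 'E873A', 'M761F', 'Q605D']
Mutations(Eta) = ['A68F', 'E873A', 'M761F', 'Q605D']
Accumulating mutations along path to Beta:
  At Kappa: gained [] -> total []
  At Beta: gained ['E873A', 'A68F', 'M761F'] -> total ['A68F', 'E873A', 'M761F']
Mutations(Beta) = ['A68F', 'E873A', 'M761F']
Intersection: ['A68F', 'E873A', 'M761F', 'Q605D'] ∩ ['A68F', 'E873A', 'M761F'] = ['A68F', 'E873A', 'M761F']

Answer: A68F,E873A,M761F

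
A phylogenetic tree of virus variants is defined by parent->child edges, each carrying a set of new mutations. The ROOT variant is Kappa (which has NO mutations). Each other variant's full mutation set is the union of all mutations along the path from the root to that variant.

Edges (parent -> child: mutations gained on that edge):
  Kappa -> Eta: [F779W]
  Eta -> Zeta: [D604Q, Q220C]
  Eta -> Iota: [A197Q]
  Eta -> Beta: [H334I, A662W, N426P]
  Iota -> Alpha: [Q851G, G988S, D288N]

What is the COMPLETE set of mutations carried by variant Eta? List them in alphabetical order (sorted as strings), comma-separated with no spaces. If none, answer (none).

At Kappa: gained [] -> total []
At Eta: gained ['F779W'] -> total ['F779W']

Answer: F779W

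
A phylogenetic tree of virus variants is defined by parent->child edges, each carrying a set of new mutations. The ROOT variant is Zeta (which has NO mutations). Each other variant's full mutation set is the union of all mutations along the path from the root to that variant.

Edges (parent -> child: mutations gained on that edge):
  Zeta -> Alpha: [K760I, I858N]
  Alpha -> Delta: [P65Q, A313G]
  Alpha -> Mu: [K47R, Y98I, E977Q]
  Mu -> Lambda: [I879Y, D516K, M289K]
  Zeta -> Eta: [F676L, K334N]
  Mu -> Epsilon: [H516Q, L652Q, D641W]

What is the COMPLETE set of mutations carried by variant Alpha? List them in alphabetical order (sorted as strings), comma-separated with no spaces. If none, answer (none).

Answer: I858N,K760I

Derivation:
At Zeta: gained [] -> total []
At Alpha: gained ['K760I', 'I858N'] -> total ['I858N', 'K760I']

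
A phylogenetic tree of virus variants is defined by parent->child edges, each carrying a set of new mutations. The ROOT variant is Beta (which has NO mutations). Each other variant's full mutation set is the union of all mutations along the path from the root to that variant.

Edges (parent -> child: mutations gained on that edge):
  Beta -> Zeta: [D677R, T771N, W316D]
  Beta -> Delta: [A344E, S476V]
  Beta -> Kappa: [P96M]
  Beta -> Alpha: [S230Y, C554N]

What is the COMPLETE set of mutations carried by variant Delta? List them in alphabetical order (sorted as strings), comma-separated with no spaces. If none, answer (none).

Answer: A344E,S476V

Derivation:
At Beta: gained [] -> total []
At Delta: gained ['A344E', 'S476V'] -> total ['A344E', 'S476V']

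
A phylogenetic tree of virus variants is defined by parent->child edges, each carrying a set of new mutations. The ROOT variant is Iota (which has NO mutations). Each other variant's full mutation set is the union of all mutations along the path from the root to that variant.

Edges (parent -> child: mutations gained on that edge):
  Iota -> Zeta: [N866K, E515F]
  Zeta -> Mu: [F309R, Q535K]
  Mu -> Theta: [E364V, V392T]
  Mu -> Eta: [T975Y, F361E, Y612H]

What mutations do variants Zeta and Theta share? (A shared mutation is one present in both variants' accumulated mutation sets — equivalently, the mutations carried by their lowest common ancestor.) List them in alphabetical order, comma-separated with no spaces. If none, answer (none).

Accumulating mutations along path to Zeta:
  At Iota: gained [] -> total []
  At Zeta: gained ['N866K', 'E515F'] -> total ['E515F', 'N866K']
Mutations(Zeta) = ['E515F', 'N866K']
Accumulating mutations along path to Theta:
  At Iota: gained [] -> total []
  At Zeta: gained ['N866K', 'E515F'] -> total ['E515F', 'N866K']
  At Mu: gained ['F309R', 'Q535K'] -> total ['E515F', 'F309R', 'N866K', 'Q535K']
  At Theta: gained ['E364V', 'V392T'] -> total ['E364V', 'E515F', 'F309R', 'N866K', 'Q535K', 'V392T']
Mutations(Theta) = ['E364V', 'E515F', 'F309R', 'N866K', 'Q535K', 'V392T']
Intersection: ['E515F', 'N866K'] ∩ ['E364V', 'E515F', 'F309R', 'N866K', 'Q535K', 'V392T'] = ['E515F', 'N866K']

Answer: E515F,N866K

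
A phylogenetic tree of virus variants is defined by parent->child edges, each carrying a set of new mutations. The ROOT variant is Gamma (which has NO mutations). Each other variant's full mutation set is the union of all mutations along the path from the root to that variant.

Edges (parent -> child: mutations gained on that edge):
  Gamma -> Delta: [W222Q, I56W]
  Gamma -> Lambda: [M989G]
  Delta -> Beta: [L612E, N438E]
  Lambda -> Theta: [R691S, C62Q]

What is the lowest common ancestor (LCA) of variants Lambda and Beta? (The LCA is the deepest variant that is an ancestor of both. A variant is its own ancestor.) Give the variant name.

Answer: Gamma

Derivation:
Path from root to Lambda: Gamma -> Lambda
  ancestors of Lambda: {Gamma, Lambda}
Path from root to Beta: Gamma -> Delta -> Beta
  ancestors of Beta: {Gamma, Delta, Beta}
Common ancestors: {Gamma}
Walk up from Beta: Beta (not in ancestors of Lambda), Delta (not in ancestors of Lambda), Gamma (in ancestors of Lambda)
Deepest common ancestor (LCA) = Gamma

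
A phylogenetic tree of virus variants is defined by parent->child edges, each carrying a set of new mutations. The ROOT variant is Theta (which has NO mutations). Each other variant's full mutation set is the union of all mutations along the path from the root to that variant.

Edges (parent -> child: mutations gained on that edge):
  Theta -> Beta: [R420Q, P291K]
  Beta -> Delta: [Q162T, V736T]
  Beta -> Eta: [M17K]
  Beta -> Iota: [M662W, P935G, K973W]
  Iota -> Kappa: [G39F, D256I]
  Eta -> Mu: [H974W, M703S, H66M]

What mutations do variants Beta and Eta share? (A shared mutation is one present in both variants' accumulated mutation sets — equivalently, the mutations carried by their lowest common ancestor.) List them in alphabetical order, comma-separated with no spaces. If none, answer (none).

Answer: P291K,R420Q

Derivation:
Accumulating mutations along path to Beta:
  At Theta: gained [] -> total []
  At Beta: gained ['R420Q', 'P291K'] -> total ['P291K', 'R420Q']
Mutations(Beta) = ['P291K', 'R420Q']
Accumulating mutations along path to Eta:
  At Theta: gained [] -> total []
  At Beta: gained ['R420Q', 'P291K'] -> total ['P291K', 'R420Q']
  At Eta: gained ['M17K'] -> total ['M17K', 'P291K', 'R420Q']
Mutations(Eta) = ['M17K', 'P291K', 'R420Q']
Intersection: ['P291K', 'R420Q'] ∩ ['M17K', 'P291K', 'R420Q'] = ['P291K', 'R420Q']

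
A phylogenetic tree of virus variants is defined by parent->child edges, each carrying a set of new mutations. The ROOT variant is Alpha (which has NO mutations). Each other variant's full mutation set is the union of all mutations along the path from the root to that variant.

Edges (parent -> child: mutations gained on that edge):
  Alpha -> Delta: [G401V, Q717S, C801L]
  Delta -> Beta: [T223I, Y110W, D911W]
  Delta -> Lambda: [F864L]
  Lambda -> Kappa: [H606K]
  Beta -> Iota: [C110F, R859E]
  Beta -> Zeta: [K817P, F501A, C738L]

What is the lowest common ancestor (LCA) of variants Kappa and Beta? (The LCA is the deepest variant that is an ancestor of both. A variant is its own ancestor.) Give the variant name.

Answer: Delta

Derivation:
Path from root to Kappa: Alpha -> Delta -> Lambda -> Kappa
  ancestors of Kappa: {Alpha, Delta, Lambda, Kappa}
Path from root to Beta: Alpha -> Delta -> Beta
  ancestors of Beta: {Alpha, Delta, Beta}
Common ancestors: {Alpha, Delta}
Walk up from Beta: Beta (not in ancestors of Kappa), Delta (in ancestors of Kappa), Alpha (in ancestors of Kappa)
Deepest common ancestor (LCA) = Delta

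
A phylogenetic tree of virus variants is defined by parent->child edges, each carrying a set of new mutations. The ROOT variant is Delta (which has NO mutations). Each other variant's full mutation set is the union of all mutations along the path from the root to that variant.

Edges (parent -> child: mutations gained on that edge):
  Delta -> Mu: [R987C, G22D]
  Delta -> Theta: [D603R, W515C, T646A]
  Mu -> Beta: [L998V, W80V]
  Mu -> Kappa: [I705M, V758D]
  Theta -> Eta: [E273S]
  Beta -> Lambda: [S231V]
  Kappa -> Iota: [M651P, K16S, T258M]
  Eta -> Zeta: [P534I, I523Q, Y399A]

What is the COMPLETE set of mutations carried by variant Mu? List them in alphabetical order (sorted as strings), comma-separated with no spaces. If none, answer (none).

Answer: G22D,R987C

Derivation:
At Delta: gained [] -> total []
At Mu: gained ['R987C', 'G22D'] -> total ['G22D', 'R987C']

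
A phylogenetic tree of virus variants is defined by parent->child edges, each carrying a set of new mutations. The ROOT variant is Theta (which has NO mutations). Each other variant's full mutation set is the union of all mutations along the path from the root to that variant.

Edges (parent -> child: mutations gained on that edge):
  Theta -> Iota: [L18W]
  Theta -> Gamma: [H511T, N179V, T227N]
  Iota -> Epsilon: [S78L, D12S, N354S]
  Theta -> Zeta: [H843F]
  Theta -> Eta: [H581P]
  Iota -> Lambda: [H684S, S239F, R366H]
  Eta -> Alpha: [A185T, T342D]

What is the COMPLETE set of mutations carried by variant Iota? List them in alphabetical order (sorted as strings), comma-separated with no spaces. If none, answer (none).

Answer: L18W

Derivation:
At Theta: gained [] -> total []
At Iota: gained ['L18W'] -> total ['L18W']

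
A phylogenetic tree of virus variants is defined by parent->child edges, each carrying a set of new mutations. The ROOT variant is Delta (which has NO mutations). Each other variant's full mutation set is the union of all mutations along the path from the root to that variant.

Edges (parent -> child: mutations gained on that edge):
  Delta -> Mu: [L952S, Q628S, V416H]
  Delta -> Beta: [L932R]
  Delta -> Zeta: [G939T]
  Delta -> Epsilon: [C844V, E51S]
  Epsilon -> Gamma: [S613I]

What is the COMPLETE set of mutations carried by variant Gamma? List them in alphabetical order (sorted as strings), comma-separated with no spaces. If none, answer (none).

At Delta: gained [] -> total []
At Epsilon: gained ['C844V', 'E51S'] -> total ['C844V', 'E51S']
At Gamma: gained ['S613I'] -> total ['C844V', 'E51S', 'S613I']

Answer: C844V,E51S,S613I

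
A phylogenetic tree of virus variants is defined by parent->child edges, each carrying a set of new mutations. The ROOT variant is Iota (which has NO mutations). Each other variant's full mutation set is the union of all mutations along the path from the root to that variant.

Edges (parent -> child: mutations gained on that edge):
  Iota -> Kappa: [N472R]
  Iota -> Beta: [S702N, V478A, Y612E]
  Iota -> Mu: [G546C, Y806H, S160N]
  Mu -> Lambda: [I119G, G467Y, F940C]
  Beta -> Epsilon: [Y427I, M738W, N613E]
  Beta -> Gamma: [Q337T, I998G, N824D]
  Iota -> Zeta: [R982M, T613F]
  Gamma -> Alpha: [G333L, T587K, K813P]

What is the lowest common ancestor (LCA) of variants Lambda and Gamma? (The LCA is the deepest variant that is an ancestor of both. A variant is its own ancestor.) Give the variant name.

Answer: Iota

Derivation:
Path from root to Lambda: Iota -> Mu -> Lambda
  ancestors of Lambda: {Iota, Mu, Lambda}
Path from root to Gamma: Iota -> Beta -> Gamma
  ancestors of Gamma: {Iota, Beta, Gamma}
Common ancestors: {Iota}
Walk up from Gamma: Gamma (not in ancestors of Lambda), Beta (not in ancestors of Lambda), Iota (in ancestors of Lambda)
Deepest common ancestor (LCA) = Iota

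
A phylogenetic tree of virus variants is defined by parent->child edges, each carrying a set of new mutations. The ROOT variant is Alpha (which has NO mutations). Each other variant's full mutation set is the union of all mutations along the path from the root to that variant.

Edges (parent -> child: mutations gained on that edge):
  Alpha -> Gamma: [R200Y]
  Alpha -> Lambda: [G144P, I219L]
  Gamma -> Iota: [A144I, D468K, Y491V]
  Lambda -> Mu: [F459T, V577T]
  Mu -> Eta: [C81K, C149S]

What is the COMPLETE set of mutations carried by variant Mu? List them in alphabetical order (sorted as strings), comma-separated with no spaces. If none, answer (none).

Answer: F459T,G144P,I219L,V577T

Derivation:
At Alpha: gained [] -> total []
At Lambda: gained ['G144P', 'I219L'] -> total ['G144P', 'I219L']
At Mu: gained ['F459T', 'V577T'] -> total ['F459T', 'G144P', 'I219L', 'V577T']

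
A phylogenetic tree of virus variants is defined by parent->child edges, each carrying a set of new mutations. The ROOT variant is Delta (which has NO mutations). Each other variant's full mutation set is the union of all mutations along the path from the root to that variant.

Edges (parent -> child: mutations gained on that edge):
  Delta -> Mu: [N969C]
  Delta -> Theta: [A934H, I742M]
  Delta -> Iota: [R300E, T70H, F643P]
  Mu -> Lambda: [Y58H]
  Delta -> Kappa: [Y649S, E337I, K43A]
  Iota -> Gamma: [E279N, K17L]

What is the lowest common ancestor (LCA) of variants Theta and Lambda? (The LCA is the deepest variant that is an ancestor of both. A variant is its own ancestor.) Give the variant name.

Answer: Delta

Derivation:
Path from root to Theta: Delta -> Theta
  ancestors of Theta: {Delta, Theta}
Path from root to Lambda: Delta -> Mu -> Lambda
  ancestors of Lambda: {Delta, Mu, Lambda}
Common ancestors: {Delta}
Walk up from Lambda: Lambda (not in ancestors of Theta), Mu (not in ancestors of Theta), Delta (in ancestors of Theta)
Deepest common ancestor (LCA) = Delta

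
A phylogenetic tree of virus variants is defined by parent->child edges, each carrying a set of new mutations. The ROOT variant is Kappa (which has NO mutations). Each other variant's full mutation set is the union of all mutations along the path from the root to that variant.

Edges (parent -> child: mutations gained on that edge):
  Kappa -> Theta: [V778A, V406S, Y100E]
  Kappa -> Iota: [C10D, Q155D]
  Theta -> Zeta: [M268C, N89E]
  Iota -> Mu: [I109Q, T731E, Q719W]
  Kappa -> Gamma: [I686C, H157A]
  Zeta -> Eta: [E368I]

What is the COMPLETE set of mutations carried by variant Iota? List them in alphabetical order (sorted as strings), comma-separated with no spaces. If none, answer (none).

Answer: C10D,Q155D

Derivation:
At Kappa: gained [] -> total []
At Iota: gained ['C10D', 'Q155D'] -> total ['C10D', 'Q155D']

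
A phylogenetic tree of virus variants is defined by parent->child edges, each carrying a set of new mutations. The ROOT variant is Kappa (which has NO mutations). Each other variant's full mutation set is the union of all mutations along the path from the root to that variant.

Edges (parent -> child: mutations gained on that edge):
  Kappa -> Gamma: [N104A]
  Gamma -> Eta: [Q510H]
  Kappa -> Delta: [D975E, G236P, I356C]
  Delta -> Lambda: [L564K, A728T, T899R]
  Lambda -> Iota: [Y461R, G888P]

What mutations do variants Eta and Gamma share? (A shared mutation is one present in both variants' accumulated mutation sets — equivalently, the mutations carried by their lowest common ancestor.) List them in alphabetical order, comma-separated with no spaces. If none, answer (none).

Accumulating mutations along path to Eta:
  At Kappa: gained [] -> total []
  At Gamma: gained ['N104A'] -> total ['N104A']
  At Eta: gained ['Q510H'] -> total ['N104A', 'Q510H']
Mutations(Eta) = ['N104A', 'Q510H']
Accumulating mutations along path to Gamma:
  At Kappa: gained [] -> total []
  At Gamma: gained ['N104A'] -> total ['N104A']
Mutations(Gamma) = ['N104A']
Intersection: ['N104A', 'Q510H'] ∩ ['N104A'] = ['N104A']

Answer: N104A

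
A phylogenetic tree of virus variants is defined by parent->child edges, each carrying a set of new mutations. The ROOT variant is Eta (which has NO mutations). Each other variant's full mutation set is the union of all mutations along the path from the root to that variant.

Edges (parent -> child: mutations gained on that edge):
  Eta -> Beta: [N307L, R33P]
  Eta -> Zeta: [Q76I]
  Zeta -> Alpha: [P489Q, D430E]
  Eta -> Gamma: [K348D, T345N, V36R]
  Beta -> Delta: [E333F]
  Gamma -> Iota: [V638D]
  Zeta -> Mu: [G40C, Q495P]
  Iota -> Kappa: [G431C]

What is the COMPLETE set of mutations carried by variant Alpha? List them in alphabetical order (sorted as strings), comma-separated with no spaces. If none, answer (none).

At Eta: gained [] -> total []
At Zeta: gained ['Q76I'] -> total ['Q76I']
At Alpha: gained ['P489Q', 'D430E'] -> total ['D430E', 'P489Q', 'Q76I']

Answer: D430E,P489Q,Q76I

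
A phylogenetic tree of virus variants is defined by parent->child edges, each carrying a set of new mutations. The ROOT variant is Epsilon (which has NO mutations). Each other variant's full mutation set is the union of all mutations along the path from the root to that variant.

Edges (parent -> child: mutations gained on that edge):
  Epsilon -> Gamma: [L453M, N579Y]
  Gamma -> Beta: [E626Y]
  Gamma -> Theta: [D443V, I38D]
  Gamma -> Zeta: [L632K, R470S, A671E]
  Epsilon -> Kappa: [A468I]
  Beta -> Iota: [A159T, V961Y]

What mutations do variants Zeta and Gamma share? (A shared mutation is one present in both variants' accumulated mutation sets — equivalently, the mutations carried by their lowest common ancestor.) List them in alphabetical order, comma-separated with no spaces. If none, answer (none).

Answer: L453M,N579Y

Derivation:
Accumulating mutations along path to Zeta:
  At Epsilon: gained [] -> total []
  At Gamma: gained ['L453M', 'N579Y'] -> total ['L453M', 'N579Y']
  At Zeta: gained ['L632K', 'R470S', 'A671E'] -> total ['A671E', 'L453M', 'L632K', 'N579Y', 'R470S']
Mutations(Zeta) = ['A671E', 'L453M', 'L632K', 'N579Y', 'R470S']
Accumulating mutations along path to Gamma:
  At Epsilon: gained [] -> total []
  At Gamma: gained ['L453M', 'N579Y'] -> total ['L453M', 'N579Y']
Mutations(Gamma) = ['L453M', 'N579Y']
Intersection: ['A671E', 'L453M', 'L632K', 'N579Y', 'R470S'] ∩ ['L453M', 'N579Y'] = ['L453M', 'N579Y']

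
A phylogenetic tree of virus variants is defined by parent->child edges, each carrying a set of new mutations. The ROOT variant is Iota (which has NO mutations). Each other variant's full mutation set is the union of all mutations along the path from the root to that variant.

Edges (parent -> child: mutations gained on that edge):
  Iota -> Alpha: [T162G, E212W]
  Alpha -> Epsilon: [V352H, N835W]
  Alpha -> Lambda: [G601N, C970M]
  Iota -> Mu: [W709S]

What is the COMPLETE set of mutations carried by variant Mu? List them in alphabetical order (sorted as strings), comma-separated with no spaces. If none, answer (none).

Answer: W709S

Derivation:
At Iota: gained [] -> total []
At Mu: gained ['W709S'] -> total ['W709S']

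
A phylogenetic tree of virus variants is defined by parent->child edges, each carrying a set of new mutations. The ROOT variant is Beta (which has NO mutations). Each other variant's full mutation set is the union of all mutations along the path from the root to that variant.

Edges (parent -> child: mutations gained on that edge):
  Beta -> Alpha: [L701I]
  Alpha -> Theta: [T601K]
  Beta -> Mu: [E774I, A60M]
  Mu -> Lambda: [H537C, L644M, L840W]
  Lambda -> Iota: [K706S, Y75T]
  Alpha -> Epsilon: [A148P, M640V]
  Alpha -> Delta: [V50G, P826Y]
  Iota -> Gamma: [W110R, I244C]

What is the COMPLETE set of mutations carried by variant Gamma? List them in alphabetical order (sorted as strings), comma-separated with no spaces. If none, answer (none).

Answer: A60M,E774I,H537C,I244C,K706S,L644M,L840W,W110R,Y75T

Derivation:
At Beta: gained [] -> total []
At Mu: gained ['E774I', 'A60M'] -> total ['A60M', 'E774I']
At Lambda: gained ['H537C', 'L644M', 'L840W'] -> total ['A60M', 'E774I', 'H537C', 'L644M', 'L840W']
At Iota: gained ['K706S', 'Y75T'] -> total ['A60M', 'E774I', 'H537C', 'K706S', 'L644M', 'L840W', 'Y75T']
At Gamma: gained ['W110R', 'I244C'] -> total ['A60M', 'E774I', 'H537C', 'I244C', 'K706S', 'L644M', 'L840W', 'W110R', 'Y75T']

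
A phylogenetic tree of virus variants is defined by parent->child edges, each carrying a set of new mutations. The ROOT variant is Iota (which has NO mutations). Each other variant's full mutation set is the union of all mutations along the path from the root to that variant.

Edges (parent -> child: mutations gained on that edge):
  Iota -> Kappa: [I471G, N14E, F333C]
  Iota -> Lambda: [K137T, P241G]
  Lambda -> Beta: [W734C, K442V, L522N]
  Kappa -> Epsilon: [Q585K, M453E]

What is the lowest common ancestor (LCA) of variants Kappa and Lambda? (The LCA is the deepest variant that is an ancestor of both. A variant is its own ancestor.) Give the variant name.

Path from root to Kappa: Iota -> Kappa
  ancestors of Kappa: {Iota, Kappa}
Path from root to Lambda: Iota -> Lambda
  ancestors of Lambda: {Iota, Lambda}
Common ancestors: {Iota}
Walk up from Lambda: Lambda (not in ancestors of Kappa), Iota (in ancestors of Kappa)
Deepest common ancestor (LCA) = Iota

Answer: Iota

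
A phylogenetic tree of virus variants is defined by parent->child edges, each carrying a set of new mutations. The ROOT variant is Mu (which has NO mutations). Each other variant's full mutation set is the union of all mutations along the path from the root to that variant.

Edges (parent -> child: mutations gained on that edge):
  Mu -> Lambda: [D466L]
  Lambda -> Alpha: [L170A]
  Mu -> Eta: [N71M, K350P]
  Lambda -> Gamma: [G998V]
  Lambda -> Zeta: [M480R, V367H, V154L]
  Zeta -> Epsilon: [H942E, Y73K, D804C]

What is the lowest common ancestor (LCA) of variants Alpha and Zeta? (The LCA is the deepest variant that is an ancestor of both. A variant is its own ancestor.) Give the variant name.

Path from root to Alpha: Mu -> Lambda -> Alpha
  ancestors of Alpha: {Mu, Lambda, Alpha}
Path from root to Zeta: Mu -> Lambda -> Zeta
  ancestors of Zeta: {Mu, Lambda, Zeta}
Common ancestors: {Mu, Lambda}
Walk up from Zeta: Zeta (not in ancestors of Alpha), Lambda (in ancestors of Alpha), Mu (in ancestors of Alpha)
Deepest common ancestor (LCA) = Lambda

Answer: Lambda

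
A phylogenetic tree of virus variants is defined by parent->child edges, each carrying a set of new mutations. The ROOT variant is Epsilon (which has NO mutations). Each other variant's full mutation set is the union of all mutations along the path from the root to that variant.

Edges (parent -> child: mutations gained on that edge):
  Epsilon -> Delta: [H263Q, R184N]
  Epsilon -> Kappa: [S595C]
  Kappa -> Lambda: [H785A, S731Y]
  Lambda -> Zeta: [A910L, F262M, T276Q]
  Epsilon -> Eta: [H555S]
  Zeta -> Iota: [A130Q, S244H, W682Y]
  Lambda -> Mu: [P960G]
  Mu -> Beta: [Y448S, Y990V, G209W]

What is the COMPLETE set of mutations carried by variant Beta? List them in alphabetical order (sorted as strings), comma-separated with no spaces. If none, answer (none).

Answer: G209W,H785A,P960G,S595C,S731Y,Y448S,Y990V

Derivation:
At Epsilon: gained [] -> total []
At Kappa: gained ['S595C'] -> total ['S595C']
At Lambda: gained ['H785A', 'S731Y'] -> total ['H785A', 'S595C', 'S731Y']
At Mu: gained ['P960G'] -> total ['H785A', 'P960G', 'S595C', 'S731Y']
At Beta: gained ['Y448S', 'Y990V', 'G209W'] -> total ['G209W', 'H785A', 'P960G', 'S595C', 'S731Y', 'Y448S', 'Y990V']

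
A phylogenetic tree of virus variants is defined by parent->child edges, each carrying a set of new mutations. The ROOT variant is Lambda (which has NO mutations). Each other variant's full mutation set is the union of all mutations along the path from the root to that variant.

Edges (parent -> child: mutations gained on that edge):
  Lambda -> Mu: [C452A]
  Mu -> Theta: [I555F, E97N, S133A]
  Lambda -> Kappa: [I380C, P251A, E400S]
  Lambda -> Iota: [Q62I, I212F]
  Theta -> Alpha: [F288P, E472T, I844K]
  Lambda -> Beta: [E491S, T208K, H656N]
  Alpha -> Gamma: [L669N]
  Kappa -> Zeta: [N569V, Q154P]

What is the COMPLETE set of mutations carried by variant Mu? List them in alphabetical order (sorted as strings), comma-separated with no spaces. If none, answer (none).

Answer: C452A

Derivation:
At Lambda: gained [] -> total []
At Mu: gained ['C452A'] -> total ['C452A']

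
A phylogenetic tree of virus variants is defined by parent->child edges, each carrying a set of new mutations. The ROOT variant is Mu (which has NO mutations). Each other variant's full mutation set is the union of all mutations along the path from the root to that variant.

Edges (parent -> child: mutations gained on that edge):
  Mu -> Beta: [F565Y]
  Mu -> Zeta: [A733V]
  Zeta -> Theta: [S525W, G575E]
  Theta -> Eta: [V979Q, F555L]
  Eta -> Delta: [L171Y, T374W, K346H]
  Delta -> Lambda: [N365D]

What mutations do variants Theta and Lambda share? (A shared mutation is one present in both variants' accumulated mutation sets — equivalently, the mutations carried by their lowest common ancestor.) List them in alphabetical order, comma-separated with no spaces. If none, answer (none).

Accumulating mutations along path to Theta:
  At Mu: gained [] -> total []
  At Zeta: gained ['A733V'] -> total ['A733V']
  At Theta: gained ['S525W', 'G575E'] -> total ['A733V', 'G575E', 'S525W']
Mutations(Theta) = ['A733V', 'G575E', 'S525W']
Accumulating mutations along path to Lambda:
  At Mu: gained [] -> total []
  At Zeta: gained ['A733V'] -> total ['A733V']
  At Theta: gained ['S525W', 'G575E'] -> total ['A733V', 'G575E', 'S525W']
  At Eta: gained ['V979Q', 'F555L'] -> total ['A733V', 'F555L', 'G575E', 'S525W', 'V979Q']
  At Delta: gained ['L171Y', 'T374W', 'K346H'] -> total ['A733V', 'F555L', 'G575E', 'K346H', 'L171Y', 'S525W', 'T374W', 'V979Q']
  At Lambda: gained ['N365D'] -> total ['A733V', 'F555L', 'G575E', 'K346H', 'L171Y', 'N365D', 'S525W', 'T374W', 'V979Q']
Mutations(Lambda) = ['A733V', 'F555L', 'G575E', 'K346H', 'L171Y', 'N365D', 'S525W', 'T374W', 'V979Q']
Intersection: ['A733V', 'G575E', 'S525W'] ∩ ['A733V', 'F555L', 'G575E', 'K346H', 'L171Y', 'N365D', 'S525W', 'T374W', 'V979Q'] = ['A733V', 'G575E', 'S525W']

Answer: A733V,G575E,S525W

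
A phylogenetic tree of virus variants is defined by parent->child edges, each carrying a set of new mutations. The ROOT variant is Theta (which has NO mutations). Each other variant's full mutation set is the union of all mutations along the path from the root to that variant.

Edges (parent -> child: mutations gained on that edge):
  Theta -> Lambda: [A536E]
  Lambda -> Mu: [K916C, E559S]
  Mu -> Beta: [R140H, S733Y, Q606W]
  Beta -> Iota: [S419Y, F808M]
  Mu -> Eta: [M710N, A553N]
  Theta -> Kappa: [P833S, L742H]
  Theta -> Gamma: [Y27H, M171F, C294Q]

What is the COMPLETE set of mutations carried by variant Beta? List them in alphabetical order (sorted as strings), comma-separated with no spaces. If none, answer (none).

At Theta: gained [] -> total []
At Lambda: gained ['A536E'] -> total ['A536E']
At Mu: gained ['K916C', 'E559S'] -> total ['A536E', 'E559S', 'K916C']
At Beta: gained ['R140H', 'S733Y', 'Q606W'] -> total ['A536E', 'E559S', 'K916C', 'Q606W', 'R140H', 'S733Y']

Answer: A536E,E559S,K916C,Q606W,R140H,S733Y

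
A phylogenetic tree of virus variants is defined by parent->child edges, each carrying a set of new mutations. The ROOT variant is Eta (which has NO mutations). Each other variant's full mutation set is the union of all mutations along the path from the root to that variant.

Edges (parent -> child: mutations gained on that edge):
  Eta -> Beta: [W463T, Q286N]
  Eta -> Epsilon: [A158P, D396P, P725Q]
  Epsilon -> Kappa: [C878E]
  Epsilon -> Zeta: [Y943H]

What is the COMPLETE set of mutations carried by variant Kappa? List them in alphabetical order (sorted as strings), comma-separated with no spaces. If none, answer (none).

At Eta: gained [] -> total []
At Epsilon: gained ['A158P', 'D396P', 'P725Q'] -> total ['A158P', 'D396P', 'P725Q']
At Kappa: gained ['C878E'] -> total ['A158P', 'C878E', 'D396P', 'P725Q']

Answer: A158P,C878E,D396P,P725Q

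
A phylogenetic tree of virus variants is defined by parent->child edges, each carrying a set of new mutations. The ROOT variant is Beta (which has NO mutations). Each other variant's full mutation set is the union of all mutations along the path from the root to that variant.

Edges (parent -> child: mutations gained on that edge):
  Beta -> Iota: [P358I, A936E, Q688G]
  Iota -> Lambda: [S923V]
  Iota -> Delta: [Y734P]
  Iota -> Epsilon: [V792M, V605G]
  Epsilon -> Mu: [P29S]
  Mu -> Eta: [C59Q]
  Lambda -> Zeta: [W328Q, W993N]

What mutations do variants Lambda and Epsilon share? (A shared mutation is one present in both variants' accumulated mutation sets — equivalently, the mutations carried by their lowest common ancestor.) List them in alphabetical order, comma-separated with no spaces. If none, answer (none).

Answer: A936E,P358I,Q688G

Derivation:
Accumulating mutations along path to Lambda:
  At Beta: gained [] -> total []
  At Iota: gained ['P358I', 'A936E', 'Q688G'] -> total ['A936E', 'P358I', 'Q688G']
  At Lambda: gained ['S923V'] -> total ['A936E', 'P358I', 'Q688G', 'S923V']
Mutations(Lambda) = ['A936E', 'P358I', 'Q688G', 'S923V']
Accumulating mutations along path to Epsilon:
  At Beta: gained [] -> total []
  At Iota: gained ['P358I', 'A936E', 'Q688G'] -> total ['A936E', 'P358I', 'Q688G']
  At Epsilon: gained ['V792M', 'V605G'] -> total ['A936E', 'P358I', 'Q688G', 'V605G', 'V792M']
Mutations(Epsilon) = ['A936E', 'P358I', 'Q688G', 'V605G', 'V792M']
Intersection: ['A936E', 'P358I', 'Q688G', 'S923V'] ∩ ['A936E', 'P358I', 'Q688G', 'V605G', 'V792M'] = ['A936E', 'P358I', 'Q688G']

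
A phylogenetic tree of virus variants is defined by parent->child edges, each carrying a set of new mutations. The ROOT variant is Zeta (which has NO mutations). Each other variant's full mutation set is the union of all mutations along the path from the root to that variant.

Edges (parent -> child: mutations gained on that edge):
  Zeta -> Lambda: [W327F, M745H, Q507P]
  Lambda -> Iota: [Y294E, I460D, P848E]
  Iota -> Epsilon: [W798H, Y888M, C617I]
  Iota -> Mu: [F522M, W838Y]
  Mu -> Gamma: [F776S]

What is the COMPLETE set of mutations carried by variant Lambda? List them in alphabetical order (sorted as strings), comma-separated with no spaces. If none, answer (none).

Answer: M745H,Q507P,W327F

Derivation:
At Zeta: gained [] -> total []
At Lambda: gained ['W327F', 'M745H', 'Q507P'] -> total ['M745H', 'Q507P', 'W327F']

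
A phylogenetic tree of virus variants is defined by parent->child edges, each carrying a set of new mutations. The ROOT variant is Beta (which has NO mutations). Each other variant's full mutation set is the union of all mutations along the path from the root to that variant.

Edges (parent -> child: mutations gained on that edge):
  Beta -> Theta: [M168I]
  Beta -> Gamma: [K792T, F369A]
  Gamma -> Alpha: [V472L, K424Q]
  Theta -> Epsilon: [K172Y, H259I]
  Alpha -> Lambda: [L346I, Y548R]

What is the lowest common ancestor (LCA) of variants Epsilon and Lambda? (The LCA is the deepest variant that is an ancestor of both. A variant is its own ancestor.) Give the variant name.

Path from root to Epsilon: Beta -> Theta -> Epsilon
  ancestors of Epsilon: {Beta, Theta, Epsilon}
Path from root to Lambda: Beta -> Gamma -> Alpha -> Lambda
  ancestors of Lambda: {Beta, Gamma, Alpha, Lambda}
Common ancestors: {Beta}
Walk up from Lambda: Lambda (not in ancestors of Epsilon), Alpha (not in ancestors of Epsilon), Gamma (not in ancestors of Epsilon), Beta (in ancestors of Epsilon)
Deepest common ancestor (LCA) = Beta

Answer: Beta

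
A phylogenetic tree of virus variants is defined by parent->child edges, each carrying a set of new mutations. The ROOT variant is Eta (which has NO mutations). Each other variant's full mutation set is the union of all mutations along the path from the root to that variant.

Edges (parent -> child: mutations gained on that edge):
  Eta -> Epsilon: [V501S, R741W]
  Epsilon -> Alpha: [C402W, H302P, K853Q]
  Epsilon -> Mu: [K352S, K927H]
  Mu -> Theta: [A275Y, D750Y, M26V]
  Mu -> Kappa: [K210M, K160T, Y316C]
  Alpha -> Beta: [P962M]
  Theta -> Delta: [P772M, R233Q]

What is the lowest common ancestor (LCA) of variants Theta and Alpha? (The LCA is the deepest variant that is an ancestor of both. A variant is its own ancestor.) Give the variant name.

Answer: Epsilon

Derivation:
Path from root to Theta: Eta -> Epsilon -> Mu -> Theta
  ancestors of Theta: {Eta, Epsilon, Mu, Theta}
Path from root to Alpha: Eta -> Epsilon -> Alpha
  ancestors of Alpha: {Eta, Epsilon, Alpha}
Common ancestors: {Eta, Epsilon}
Walk up from Alpha: Alpha (not in ancestors of Theta), Epsilon (in ancestors of Theta), Eta (in ancestors of Theta)
Deepest common ancestor (LCA) = Epsilon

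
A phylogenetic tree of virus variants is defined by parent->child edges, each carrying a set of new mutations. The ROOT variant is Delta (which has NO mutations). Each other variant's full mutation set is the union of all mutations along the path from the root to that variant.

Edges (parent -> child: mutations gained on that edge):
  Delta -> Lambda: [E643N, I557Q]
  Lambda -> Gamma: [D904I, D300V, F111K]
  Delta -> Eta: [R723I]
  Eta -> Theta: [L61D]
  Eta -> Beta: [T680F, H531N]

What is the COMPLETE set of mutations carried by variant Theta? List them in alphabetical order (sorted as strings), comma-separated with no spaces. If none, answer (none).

At Delta: gained [] -> total []
At Eta: gained ['R723I'] -> total ['R723I']
At Theta: gained ['L61D'] -> total ['L61D', 'R723I']

Answer: L61D,R723I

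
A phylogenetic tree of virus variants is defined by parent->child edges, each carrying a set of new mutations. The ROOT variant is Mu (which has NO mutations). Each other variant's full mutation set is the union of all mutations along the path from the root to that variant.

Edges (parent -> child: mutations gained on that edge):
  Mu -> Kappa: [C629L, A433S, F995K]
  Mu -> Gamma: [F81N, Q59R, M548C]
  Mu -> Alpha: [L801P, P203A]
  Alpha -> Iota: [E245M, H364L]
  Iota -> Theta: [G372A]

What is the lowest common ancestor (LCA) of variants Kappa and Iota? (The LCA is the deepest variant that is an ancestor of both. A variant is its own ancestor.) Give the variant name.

Answer: Mu

Derivation:
Path from root to Kappa: Mu -> Kappa
  ancestors of Kappa: {Mu, Kappa}
Path from root to Iota: Mu -> Alpha -> Iota
  ancestors of Iota: {Mu, Alpha, Iota}
Common ancestors: {Mu}
Walk up from Iota: Iota (not in ancestors of Kappa), Alpha (not in ancestors of Kappa), Mu (in ancestors of Kappa)
Deepest common ancestor (LCA) = Mu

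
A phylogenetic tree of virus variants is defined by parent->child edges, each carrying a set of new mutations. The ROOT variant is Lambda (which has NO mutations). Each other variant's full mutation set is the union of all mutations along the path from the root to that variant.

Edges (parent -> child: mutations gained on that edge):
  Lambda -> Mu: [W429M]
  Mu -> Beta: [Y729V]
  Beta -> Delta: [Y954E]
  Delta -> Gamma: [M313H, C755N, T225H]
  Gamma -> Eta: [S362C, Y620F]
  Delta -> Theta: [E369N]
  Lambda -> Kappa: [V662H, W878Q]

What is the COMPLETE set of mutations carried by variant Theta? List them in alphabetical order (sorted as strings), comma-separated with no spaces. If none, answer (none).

Answer: E369N,W429M,Y729V,Y954E

Derivation:
At Lambda: gained [] -> total []
At Mu: gained ['W429M'] -> total ['W429M']
At Beta: gained ['Y729V'] -> total ['W429M', 'Y729V']
At Delta: gained ['Y954E'] -> total ['W429M', 'Y729V', 'Y954E']
At Theta: gained ['E369N'] -> total ['E369N', 'W429M', 'Y729V', 'Y954E']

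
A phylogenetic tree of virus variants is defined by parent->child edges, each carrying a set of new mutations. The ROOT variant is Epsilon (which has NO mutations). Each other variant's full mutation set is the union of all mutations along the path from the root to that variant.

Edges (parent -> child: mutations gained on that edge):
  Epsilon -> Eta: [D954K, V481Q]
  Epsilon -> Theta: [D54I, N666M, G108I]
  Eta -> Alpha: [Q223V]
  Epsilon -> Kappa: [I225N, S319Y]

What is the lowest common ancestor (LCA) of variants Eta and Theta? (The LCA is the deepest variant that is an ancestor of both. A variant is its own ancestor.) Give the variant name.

Path from root to Eta: Epsilon -> Eta
  ancestors of Eta: {Epsilon, Eta}
Path from root to Theta: Epsilon -> Theta
  ancestors of Theta: {Epsilon, Theta}
Common ancestors: {Epsilon}
Walk up from Theta: Theta (not in ancestors of Eta), Epsilon (in ancestors of Eta)
Deepest common ancestor (LCA) = Epsilon

Answer: Epsilon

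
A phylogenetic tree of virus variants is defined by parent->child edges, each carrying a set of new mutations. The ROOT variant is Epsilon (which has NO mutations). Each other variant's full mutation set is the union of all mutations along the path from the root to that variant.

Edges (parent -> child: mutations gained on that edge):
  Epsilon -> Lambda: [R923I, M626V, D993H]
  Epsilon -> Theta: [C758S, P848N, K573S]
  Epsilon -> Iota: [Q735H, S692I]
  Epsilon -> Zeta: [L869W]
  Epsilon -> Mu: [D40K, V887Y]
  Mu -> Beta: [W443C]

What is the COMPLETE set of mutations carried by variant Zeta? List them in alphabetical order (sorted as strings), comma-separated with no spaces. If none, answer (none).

At Epsilon: gained [] -> total []
At Zeta: gained ['L869W'] -> total ['L869W']

Answer: L869W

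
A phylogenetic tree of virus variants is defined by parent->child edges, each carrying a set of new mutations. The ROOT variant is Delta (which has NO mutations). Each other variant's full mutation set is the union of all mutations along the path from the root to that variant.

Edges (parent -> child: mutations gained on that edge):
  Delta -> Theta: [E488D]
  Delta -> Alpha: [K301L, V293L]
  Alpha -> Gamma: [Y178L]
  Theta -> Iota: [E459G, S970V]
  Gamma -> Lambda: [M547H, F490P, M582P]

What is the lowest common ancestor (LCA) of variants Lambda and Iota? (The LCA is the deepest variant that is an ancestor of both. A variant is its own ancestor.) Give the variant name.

Path from root to Lambda: Delta -> Alpha -> Gamma -> Lambda
  ancestors of Lambda: {Delta, Alpha, Gamma, Lambda}
Path from root to Iota: Delta -> Theta -> Iota
  ancestors of Iota: {Delta, Theta, Iota}
Common ancestors: {Delta}
Walk up from Iota: Iota (not in ancestors of Lambda), Theta (not in ancestors of Lambda), Delta (in ancestors of Lambda)
Deepest common ancestor (LCA) = Delta

Answer: Delta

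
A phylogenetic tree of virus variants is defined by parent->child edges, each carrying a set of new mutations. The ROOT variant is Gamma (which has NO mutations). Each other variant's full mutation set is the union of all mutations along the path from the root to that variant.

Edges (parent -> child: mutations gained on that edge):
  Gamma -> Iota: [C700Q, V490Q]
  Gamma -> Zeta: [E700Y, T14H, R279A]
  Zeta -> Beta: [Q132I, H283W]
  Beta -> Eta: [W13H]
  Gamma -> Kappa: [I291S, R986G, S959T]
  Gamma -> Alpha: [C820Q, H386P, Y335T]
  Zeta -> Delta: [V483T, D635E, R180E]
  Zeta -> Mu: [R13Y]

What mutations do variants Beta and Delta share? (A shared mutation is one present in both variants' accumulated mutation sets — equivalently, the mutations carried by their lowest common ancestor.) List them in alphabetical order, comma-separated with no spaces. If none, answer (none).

Answer: E700Y,R279A,T14H

Derivation:
Accumulating mutations along path to Beta:
  At Gamma: gained [] -> total []
  At Zeta: gained ['E700Y', 'T14H', 'R279A'] -> total ['E700Y', 'R279A', 'T14H']
  At Beta: gained ['Q132I', 'H283W'] -> total ['E700Y', 'H283W', 'Q132I', 'R279A', 'T14H']
Mutations(Beta) = ['E700Y', 'H283W', 'Q132I', 'R279A', 'T14H']
Accumulating mutations along path to Delta:
  At Gamma: gained [] -> total []
  At Zeta: gained ['E700Y', 'T14H', 'R279A'] -> total ['E700Y', 'R279A', 'T14H']
  At Delta: gained ['V483T', 'D635E', 'R180E'] -> total ['D635E', 'E700Y', 'R180E', 'R279A', 'T14H', 'V483T']
Mutations(Delta) = ['D635E', 'E700Y', 'R180E', 'R279A', 'T14H', 'V483T']
Intersection: ['E700Y', 'H283W', 'Q132I', 'R279A', 'T14H'] ∩ ['D635E', 'E700Y', 'R180E', 'R279A', 'T14H', 'V483T'] = ['E700Y', 'R279A', 'T14H']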